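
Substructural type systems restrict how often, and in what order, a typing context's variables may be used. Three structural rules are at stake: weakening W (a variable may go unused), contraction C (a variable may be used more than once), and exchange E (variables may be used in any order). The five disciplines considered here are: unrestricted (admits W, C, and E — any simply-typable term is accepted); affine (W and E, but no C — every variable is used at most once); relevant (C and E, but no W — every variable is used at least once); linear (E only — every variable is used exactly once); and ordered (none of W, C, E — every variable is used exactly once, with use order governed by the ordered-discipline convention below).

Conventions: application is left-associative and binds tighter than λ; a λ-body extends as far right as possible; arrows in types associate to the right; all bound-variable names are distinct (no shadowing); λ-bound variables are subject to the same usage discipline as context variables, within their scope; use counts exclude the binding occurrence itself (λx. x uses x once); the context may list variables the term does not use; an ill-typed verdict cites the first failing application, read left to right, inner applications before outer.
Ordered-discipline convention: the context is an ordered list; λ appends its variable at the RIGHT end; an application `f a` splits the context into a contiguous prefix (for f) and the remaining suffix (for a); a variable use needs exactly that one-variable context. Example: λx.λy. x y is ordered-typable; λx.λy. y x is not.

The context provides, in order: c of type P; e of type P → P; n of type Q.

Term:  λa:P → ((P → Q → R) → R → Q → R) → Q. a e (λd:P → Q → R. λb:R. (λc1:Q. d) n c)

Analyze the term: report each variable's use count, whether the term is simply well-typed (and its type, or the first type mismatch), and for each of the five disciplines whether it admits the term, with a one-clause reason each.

counts: c=1; e=1; n=1; a (bound)=1; d (bound)=1; b (bound)=0; c1 (bound)=0
uses in reading order: a, e, d, n, c
typing: ill-typed: argument of type P → P where P is required
ordered: ✗ — the type mismatch rejects it
linear: ✗ — not simply typable
affine: ✗ — fails simple typing
relevant: ✗ — a type mismatch blocks all five
unrestricted: ✗ — the type mismatch rejects it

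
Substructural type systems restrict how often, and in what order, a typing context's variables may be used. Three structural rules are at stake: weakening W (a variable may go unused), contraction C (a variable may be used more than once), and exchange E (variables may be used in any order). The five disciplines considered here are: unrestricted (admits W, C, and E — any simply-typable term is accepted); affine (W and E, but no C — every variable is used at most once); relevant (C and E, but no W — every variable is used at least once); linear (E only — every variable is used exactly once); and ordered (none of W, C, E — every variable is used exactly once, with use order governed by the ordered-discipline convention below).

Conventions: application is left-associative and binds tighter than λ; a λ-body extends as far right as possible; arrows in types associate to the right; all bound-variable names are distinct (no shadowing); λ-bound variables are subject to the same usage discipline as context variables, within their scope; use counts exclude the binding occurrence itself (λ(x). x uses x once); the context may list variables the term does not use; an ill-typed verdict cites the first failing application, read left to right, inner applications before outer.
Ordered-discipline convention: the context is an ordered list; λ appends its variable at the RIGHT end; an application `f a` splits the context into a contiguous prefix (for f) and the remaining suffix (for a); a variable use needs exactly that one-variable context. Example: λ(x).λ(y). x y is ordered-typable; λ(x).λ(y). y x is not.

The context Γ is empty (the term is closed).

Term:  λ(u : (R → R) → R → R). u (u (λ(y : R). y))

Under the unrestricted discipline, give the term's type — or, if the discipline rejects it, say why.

term : ((R → R) → R → R) → R → R
variable uses: u (bound)=2; y (bound)=1
order of uses: u, u, y
typing: ✓ — ((R → R) → R → R) → R → R
per-discipline verdicts: ordered ✗; linear ✗; affine ✗; relevant ✓; unrestricted ✓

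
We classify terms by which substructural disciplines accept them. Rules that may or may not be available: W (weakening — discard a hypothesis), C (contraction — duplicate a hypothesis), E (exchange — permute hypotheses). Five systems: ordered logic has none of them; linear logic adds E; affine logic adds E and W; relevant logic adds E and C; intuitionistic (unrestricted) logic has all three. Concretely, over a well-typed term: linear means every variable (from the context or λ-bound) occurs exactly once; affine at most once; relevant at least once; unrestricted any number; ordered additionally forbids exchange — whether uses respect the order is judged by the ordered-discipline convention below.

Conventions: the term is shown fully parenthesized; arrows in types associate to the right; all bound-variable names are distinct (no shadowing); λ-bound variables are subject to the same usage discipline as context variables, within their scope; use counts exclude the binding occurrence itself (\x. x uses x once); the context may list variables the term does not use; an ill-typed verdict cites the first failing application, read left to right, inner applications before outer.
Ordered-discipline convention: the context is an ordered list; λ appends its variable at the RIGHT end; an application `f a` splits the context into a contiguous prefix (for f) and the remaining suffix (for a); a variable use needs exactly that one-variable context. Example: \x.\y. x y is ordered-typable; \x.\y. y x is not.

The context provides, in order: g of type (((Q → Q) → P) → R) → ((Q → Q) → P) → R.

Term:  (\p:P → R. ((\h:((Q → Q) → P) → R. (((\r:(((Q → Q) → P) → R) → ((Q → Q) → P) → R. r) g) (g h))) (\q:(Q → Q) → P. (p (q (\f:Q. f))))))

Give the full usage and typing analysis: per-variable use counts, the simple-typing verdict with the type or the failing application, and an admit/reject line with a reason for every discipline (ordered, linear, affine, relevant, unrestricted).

counts: g ×2; p (bound) ×1; h (bound) ×1; r (bound) ×1; q (bound) ×1; f (bound) ×1
use order (left to right): r, g, g, h, p, q, f
typing: the term checks, with type (P → R) → ((Q → Q) → P) → R
ordered: ✗, g ×2 used more than once (contraction)
linear: ✗, g ×2 used more than once (contraction)
affine: ✗, g ×2 used more than once (contraction)
relevant: ✓, g, p, h, r, q, f: all used, weakening unneeded
unrestricted: ✓, type-checks ((P → R) → ((Q → Q) → P) → R) and nothing is barred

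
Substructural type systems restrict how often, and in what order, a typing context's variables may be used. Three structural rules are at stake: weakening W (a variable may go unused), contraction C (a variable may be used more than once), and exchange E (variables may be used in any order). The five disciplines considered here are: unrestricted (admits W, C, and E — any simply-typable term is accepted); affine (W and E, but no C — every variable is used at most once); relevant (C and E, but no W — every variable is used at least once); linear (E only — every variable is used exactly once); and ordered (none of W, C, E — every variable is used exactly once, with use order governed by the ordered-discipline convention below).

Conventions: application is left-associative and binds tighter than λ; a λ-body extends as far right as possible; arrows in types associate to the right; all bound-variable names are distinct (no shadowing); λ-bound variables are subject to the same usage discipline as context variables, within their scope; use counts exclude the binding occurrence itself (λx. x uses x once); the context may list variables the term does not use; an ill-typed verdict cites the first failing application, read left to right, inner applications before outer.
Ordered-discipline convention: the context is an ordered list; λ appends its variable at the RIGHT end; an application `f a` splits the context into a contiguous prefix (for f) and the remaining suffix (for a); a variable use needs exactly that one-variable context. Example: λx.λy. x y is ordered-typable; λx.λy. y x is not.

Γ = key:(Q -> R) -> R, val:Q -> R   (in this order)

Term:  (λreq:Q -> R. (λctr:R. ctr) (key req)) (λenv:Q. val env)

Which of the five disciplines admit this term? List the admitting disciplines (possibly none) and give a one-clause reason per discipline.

accepted by: ordered, linear, affine, relevant, unrestricted
use counts: key=1, val=1, req (λ-bound)=1, ctr (λ-bound)=1, env (λ-bound)=1
use order (left to right): ctr, key, req, val, env
typing: the term checks, with type R
ordered: ✓ — key, val, req, ctr, env once each; derivable with no W/C/E
linear: ✓ — exactly-once usage across key, val, req, ctr, env
affine: ✓ — key, val, req, ctr, env: no repeats, contraction unneeded
relevant: ✓ — every one of key, val, req, ctr, env appears
unrestricted: ✓ — type-checks (R) and nothing is barred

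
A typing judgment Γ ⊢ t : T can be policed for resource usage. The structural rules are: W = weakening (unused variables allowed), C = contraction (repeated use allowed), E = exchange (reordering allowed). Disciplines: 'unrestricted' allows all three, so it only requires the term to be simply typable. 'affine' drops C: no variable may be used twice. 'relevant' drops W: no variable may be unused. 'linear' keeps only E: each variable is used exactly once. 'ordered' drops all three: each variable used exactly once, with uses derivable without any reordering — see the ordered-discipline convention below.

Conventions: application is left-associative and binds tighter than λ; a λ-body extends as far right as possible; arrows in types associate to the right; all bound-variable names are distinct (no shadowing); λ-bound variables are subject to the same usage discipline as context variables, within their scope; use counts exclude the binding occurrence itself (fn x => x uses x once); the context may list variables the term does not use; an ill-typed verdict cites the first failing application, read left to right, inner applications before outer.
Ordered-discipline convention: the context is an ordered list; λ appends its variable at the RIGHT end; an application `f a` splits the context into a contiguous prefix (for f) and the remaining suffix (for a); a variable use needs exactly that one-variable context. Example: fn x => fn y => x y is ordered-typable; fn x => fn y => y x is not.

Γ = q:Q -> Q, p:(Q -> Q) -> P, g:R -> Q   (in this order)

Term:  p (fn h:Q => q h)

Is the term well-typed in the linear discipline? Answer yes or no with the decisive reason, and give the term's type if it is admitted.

no — unused: g — weakening required
usage: q=1; p=1; g=0; h (bound)=1
order of uses: p, q, h
typing: well-typed at P
per-discipline verdicts: ordered ✗ | linear ✗ | affine ✓ | relevant ✗ | unrestricted ✓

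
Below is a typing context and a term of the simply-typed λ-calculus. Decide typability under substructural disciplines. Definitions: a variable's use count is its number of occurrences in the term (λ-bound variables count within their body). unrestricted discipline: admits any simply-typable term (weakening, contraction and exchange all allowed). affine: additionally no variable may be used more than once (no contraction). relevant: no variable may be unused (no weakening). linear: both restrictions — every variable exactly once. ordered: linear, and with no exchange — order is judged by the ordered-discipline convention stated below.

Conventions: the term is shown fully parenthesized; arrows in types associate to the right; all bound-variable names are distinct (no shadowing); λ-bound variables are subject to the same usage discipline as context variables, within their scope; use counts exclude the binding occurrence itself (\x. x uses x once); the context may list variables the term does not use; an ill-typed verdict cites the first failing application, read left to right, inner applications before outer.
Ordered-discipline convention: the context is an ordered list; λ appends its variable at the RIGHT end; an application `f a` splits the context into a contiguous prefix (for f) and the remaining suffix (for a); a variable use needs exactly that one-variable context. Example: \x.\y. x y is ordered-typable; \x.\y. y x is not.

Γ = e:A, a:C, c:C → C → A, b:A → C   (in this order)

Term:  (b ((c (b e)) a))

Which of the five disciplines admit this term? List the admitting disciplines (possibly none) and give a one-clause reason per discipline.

admitted by: relevant, unrestricted
variable uses: e: 1×, a: 1×, c: 1×, b: 2×
order of uses: b, c, b, e, a
typing: the term checks, with type C
ordered: ✗ — needs contraction — b ×2
linear: ✗ — needs contraction — b ×2
affine: ✗ — needs contraction — b ×2
relevant: ✓ — none of e, a, c, b goes unused
unrestricted: ✓ — well-typed at C; no restrictions here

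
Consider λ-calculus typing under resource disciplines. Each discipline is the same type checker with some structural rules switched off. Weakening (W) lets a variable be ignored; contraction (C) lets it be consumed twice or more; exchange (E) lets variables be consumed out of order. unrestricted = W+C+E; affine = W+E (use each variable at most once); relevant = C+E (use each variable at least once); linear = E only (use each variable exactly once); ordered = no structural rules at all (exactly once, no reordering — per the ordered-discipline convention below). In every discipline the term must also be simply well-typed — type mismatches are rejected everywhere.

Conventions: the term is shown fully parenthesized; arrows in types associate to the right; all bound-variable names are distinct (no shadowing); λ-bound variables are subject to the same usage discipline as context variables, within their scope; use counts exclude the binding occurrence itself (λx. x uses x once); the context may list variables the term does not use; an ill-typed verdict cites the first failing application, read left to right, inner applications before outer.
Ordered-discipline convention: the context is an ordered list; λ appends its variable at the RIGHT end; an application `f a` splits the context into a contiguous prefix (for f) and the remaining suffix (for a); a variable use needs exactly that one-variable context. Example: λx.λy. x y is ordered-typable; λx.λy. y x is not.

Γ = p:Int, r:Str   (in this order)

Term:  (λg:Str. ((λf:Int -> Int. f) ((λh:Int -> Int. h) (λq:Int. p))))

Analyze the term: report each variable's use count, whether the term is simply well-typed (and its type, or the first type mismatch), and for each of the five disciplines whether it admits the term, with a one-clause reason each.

usage: p: 1×, r: 0×, g (bound): 0×, f (bound): 1×, h (bound): 1×, q (bound): 0×
left-to-right use order: f, h, p
typing: well-typed — term : Str -> Int -> Int
ordered: ✗ — unused: r, g, q — weakening required
linear: ✗ — unused: r, g, q — weakening required
affine: ✓ — at most one use each (p, r, g, f, h, q)
relevant: ✗ — unused: r, g, q — weakening required
unrestricted: ✓ — simply typable at Str -> Int -> Int; W, C, E all held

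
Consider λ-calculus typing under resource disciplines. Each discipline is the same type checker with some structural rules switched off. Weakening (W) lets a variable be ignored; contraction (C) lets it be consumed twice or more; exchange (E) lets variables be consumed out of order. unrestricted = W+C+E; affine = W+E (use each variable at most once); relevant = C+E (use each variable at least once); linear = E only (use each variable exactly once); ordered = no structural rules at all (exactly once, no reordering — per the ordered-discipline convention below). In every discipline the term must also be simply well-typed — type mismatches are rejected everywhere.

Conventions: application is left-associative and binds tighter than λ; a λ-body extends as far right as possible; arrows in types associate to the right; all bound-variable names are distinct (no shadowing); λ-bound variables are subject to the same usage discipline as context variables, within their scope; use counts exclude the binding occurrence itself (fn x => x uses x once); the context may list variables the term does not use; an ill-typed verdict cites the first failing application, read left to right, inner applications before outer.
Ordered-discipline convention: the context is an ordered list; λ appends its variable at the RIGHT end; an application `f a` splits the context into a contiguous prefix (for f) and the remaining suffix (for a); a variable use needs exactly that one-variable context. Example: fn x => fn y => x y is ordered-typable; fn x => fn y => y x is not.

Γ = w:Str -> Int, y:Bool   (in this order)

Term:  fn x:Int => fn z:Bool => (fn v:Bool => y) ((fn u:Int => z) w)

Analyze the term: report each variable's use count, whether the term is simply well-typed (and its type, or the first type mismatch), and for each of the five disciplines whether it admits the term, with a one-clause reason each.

counts: w: 1; y: 1; x (bound): 0; z (bound): 1; v (bound): 0; u (bound): 0
order of uses: y, z, w
typing: ill-typed: argument of type Str -> Int where Int is required
ordered: ✗ — the type mismatch rejects it
linear: ✗ — not simply typable
affine: ✗ — fails simple typing
relevant: ✗ — a type mismatch blocks all five
unrestricted: ✗ — the type mismatch rejects it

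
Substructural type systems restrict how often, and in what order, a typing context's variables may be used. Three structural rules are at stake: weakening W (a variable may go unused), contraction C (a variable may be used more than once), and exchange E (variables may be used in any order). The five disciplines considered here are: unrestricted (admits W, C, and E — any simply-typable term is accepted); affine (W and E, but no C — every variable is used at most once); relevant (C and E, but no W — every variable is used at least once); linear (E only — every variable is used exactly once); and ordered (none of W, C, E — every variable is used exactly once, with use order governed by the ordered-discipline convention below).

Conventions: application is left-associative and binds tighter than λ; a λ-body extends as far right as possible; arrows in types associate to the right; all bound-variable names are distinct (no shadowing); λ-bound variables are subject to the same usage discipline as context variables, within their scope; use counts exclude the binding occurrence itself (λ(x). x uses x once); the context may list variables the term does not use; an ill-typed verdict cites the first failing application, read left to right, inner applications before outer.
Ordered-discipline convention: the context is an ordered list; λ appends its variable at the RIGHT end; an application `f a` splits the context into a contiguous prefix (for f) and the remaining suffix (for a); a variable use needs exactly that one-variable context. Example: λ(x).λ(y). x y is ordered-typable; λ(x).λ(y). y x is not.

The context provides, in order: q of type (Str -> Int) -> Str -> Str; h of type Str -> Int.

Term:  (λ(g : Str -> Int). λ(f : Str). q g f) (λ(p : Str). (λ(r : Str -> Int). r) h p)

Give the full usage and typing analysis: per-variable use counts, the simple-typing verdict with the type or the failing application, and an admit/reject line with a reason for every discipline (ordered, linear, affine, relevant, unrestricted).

counts: q: 1; h: 1; g [bound]: 1; f [bound]: 1; p [bound]: 1; r [bound]: 1
use order (left to right): q, g, f, r, h, p
typing: well-typed — term : Str -> Str
ordered: ✓ — q, h, g, f, p, r: once each, no exchange needed
linear: ✓ — exactly-once usage across q, h, g, f, p, r
affine: ✓ — none of q, h, g, f, p, r used more than once
relevant: ✓ — q, h, g, f, p, r: all used, weakening unneeded
unrestricted: ✓ — well-typed at Str -> Str; no restrictions here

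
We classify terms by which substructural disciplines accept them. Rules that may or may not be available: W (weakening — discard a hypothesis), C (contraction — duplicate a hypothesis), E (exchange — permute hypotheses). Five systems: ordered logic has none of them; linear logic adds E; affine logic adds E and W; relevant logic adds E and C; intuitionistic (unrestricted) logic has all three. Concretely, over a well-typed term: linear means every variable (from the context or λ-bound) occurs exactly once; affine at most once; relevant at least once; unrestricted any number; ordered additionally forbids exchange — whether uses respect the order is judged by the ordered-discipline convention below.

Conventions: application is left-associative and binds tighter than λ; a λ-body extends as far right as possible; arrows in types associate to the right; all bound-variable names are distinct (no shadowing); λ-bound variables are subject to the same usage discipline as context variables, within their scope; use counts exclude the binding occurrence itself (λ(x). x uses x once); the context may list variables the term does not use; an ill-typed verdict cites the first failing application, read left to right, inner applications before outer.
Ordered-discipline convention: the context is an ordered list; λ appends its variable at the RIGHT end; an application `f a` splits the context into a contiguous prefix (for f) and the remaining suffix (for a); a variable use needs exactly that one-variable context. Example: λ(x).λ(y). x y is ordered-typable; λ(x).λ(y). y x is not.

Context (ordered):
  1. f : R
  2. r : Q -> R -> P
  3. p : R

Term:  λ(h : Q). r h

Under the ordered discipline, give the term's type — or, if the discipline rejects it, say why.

not well-typed under ordered — needs weakening: f, p unused
counts: f ×0; r ×1; p ×0; h (λ-bound) ×1
uses in reading order: r, h
typing: the term checks, with type Q -> R -> P
per-discipline verdicts: ordered ✗; linear ✗; affine ✓; relevant ✗; unrestricted ✓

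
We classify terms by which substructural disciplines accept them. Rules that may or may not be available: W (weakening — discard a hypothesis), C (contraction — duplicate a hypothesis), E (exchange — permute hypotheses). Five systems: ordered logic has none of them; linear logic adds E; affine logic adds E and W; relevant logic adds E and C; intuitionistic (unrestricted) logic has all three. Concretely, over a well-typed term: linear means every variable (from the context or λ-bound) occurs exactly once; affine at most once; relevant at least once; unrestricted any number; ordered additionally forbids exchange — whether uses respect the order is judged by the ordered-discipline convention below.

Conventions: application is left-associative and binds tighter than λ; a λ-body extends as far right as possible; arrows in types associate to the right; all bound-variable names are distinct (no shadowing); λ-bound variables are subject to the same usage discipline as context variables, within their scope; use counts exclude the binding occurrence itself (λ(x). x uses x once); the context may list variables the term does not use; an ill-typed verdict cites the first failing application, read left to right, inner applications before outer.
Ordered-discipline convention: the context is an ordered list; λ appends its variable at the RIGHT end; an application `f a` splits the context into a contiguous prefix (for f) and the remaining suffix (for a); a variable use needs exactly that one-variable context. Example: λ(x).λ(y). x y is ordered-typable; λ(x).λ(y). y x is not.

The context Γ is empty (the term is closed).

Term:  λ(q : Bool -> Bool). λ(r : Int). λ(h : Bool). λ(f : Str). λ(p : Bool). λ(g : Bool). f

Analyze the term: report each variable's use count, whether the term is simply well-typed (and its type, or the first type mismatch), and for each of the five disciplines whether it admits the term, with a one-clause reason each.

usage: q [bound]: 0×; r [bound]: 0×; h [bound]: 0×; f [bound]: 1×; p [bound]: 0×; g [bound]: 0×
order of uses: f
typing: the term checks, with type (Bool -> Bool) -> Int -> Bool -> Str -> Bool -> Bool -> Str
ordered: ✗, unused: q, r, h, p, g — weakening required
linear: ✗, unused: q, r, h, p, g — weakening required
affine: ✓, none of q, r, h, f, p, g used more than once
relevant: ✗, unused: q, r, h, p, g — weakening required
unrestricted: ✓, type-checks ((Bool -> Bool) -> Int -> Bool -> Str -> Bool -> Bool -> Str) and nothing is barred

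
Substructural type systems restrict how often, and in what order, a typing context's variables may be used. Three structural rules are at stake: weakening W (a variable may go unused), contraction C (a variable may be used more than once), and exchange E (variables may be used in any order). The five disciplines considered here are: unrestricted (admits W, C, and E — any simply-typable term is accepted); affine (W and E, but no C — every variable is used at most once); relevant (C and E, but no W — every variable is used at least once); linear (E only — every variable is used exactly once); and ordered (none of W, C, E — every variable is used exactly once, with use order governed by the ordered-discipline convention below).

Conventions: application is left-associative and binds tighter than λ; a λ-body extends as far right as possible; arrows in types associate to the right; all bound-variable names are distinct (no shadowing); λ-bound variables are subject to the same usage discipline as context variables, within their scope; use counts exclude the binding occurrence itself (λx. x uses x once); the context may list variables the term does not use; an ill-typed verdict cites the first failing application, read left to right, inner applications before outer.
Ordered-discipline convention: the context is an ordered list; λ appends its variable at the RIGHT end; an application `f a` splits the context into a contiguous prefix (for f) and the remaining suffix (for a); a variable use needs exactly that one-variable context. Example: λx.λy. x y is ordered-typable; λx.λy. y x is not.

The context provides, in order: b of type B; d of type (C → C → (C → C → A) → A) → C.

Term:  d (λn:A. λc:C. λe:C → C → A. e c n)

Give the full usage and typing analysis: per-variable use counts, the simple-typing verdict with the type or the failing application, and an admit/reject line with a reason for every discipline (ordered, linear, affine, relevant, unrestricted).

usage: b ×0, d ×1, n [bound] ×1, c [bound] ×1, e [bound] ×1
use order (left to right): d, e, c, n
typing: ill-typed: an argument A mismatches the expected C
ordered: ✗ — not simply typable
linear: ✗ — fails simple typing
affine: ✗ — a type mismatch blocks all five
relevant: ✗ — the type mismatch rejects it
unrestricted: ✗ — not simply typable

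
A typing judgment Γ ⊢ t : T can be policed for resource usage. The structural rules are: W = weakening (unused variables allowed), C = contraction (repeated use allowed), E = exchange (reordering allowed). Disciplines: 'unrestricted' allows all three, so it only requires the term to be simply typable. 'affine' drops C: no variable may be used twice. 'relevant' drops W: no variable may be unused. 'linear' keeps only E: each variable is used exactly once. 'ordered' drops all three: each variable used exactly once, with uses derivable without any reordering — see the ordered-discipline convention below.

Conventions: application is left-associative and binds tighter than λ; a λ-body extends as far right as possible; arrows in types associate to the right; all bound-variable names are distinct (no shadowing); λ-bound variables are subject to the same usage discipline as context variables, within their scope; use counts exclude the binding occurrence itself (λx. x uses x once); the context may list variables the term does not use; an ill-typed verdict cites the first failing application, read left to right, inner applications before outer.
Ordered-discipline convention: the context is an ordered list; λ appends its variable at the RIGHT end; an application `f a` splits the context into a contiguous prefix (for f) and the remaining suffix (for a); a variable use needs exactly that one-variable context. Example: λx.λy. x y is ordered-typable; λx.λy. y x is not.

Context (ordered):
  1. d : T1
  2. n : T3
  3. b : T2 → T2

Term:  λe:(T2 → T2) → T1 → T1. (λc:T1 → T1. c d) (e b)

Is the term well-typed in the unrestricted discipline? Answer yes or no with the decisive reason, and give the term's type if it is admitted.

yes — typability at ((T2 → T2) → T1 → T1) → T1 is all that's needed; term : ((T2 → T2) → T1 → T1) → T1
use counts: d: 1×, n: 0×, b: 1×, e [bound]: 1×, c [bound]: 1×
uses in reading order: c, d, e, b
typing: well-typed — term : ((T2 → T2) → T1 → T1) → T1
summary: ordered ✗ | linear ✗ | affine ✓ | relevant ✗ | unrestricted ✓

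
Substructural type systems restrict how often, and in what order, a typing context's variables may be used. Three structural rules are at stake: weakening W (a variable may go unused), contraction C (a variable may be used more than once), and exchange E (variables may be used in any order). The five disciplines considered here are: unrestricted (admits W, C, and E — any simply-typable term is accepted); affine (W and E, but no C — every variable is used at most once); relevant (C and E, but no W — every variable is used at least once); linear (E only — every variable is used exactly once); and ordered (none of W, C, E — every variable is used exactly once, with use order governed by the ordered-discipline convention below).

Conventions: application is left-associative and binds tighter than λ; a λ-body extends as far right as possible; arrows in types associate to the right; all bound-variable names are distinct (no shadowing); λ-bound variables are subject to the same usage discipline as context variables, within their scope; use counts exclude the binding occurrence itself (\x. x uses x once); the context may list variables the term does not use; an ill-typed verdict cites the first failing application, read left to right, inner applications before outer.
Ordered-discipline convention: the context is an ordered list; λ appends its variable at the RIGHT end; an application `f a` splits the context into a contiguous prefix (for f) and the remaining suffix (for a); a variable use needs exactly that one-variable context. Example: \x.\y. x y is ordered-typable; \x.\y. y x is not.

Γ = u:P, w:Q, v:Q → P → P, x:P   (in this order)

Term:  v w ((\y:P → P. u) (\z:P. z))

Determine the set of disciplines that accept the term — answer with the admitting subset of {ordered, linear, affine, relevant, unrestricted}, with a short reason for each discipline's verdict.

accepted by: affine, unrestricted
use counts: u: 1×; w: 1×; v: 1×; x: 0×; y (bound): 0×; z (bound): 1×
left-to-right use order: v, w, u, z
typing: well-typed at P
ordered: ✗ — x, y left unused
linear: ✗ — x, y left unused
affine: ✓ — no duplicate uses among u, w, v, x, y, z
relevant: ✗ — x, y left unused
unrestricted: ✓ — typability at P is all that's needed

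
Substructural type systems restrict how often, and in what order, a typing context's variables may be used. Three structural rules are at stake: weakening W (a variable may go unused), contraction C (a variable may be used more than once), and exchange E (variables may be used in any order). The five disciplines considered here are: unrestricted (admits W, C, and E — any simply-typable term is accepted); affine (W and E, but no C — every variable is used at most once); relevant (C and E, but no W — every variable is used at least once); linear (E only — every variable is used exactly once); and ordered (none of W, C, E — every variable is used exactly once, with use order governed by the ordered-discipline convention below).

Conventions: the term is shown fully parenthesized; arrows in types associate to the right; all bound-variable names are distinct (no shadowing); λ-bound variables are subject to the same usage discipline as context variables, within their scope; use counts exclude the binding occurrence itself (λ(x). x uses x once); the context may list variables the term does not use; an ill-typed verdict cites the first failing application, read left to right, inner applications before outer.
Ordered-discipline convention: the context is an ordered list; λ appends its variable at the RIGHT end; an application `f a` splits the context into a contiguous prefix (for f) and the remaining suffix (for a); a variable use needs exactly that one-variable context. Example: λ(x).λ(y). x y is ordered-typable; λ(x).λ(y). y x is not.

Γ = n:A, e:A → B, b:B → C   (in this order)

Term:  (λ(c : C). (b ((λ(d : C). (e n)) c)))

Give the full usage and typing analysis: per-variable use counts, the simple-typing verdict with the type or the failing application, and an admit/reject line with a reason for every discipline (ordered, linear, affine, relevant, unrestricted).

counts: n: 1; e: 1; b: 1; c (bound): 1; d (bound): 0
order of uses: b, e, n, c
typing: the term checks, with type C → C
ordered: ✗ — d never used (weakening)
linear: ✗ — d never used (weakening)
affine: ✓ — at most one use each (n, e, b, c, d)
relevant: ✗ — d never used (weakening)
unrestricted: ✓ — simply typable at C → C; W, C, E all held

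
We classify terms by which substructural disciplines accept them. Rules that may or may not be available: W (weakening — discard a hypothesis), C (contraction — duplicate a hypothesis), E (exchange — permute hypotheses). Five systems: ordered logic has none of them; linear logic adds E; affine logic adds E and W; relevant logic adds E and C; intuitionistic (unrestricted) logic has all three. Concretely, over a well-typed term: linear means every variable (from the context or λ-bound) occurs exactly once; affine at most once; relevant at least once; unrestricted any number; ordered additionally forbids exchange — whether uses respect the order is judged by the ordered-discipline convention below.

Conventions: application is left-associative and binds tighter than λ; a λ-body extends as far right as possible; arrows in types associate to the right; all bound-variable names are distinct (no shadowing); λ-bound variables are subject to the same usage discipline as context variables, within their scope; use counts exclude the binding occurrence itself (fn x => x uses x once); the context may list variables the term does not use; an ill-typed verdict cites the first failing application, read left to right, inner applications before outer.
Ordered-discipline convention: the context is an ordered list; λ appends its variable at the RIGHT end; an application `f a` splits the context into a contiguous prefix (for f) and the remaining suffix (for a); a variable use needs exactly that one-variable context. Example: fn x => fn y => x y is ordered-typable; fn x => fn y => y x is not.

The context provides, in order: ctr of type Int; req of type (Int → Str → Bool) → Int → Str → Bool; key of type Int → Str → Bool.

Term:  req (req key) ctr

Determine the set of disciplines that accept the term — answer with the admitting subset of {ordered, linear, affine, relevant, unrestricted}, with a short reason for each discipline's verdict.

admitting disciplines: relevant, unrestricted
use counts: ctr: 1; req: 2; key: 1
order of uses: req, req, key, ctr
typing: well-typed at Str → Bool
ordered: ✗, req ×2 used more than once (contraction)
linear: ✗, req ×2 used more than once (contraction)
affine: ✗, req ×2 used more than once (contraction)
relevant: ✓, ctr, req, key: all used, weakening unneeded
unrestricted: ✓, type-checks (Str → Bool) and nothing is barred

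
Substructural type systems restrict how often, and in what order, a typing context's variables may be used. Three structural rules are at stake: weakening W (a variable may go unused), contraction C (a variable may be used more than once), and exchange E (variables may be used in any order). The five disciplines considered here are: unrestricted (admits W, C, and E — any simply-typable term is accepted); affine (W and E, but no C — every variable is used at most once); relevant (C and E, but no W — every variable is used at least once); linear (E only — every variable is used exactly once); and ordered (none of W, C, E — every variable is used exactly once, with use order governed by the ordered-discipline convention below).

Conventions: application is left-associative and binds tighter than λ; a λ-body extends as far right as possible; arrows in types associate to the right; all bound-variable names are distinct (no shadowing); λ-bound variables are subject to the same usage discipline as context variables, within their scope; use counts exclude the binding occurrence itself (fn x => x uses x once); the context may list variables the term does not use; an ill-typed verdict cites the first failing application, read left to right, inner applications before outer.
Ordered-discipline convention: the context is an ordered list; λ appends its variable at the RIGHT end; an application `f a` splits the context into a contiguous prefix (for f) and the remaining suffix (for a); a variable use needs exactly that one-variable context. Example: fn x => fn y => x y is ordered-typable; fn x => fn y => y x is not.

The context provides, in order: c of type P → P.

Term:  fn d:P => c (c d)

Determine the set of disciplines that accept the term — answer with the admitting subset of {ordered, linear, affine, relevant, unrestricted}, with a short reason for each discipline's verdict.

accepted by: relevant, unrestricted
variable uses: c: 2×; d (bound): 1×
left-to-right use order: c, c, d
typing: the term checks, with type P → P
ordered: ✗ — uses contraction: c ×2
linear: ✗ — uses contraction: c ×2
affine: ✗ — uses contraction: c ×2
relevant: ✓ — none of c, d goes unused
unrestricted: ✓ — type-checks (P → P) and nothing is barred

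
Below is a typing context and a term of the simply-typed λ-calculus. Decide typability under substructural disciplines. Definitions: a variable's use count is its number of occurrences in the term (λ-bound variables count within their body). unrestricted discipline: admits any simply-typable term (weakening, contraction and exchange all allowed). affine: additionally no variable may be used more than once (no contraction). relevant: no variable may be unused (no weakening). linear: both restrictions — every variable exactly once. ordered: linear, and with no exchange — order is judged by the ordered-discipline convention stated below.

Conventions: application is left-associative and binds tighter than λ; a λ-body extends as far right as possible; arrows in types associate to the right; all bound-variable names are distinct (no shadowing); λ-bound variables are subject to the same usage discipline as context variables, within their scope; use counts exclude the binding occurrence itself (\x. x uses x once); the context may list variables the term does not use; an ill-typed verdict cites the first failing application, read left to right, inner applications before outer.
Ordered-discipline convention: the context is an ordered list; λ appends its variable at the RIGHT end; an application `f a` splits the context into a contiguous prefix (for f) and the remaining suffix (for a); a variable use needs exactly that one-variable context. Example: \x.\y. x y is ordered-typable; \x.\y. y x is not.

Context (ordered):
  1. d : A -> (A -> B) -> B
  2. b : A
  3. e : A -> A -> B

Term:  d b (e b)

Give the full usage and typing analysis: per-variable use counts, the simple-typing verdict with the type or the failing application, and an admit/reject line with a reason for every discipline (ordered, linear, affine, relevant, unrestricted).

usage: d: 1×; b: 2×; e: 1×
use order (left to right): d, b, e, b
typing: the term checks, with type B
ordered: ✗ — b ×2 used more than once (contraction)
linear: ✗ — b ×2 used more than once (contraction)
affine: ✗ — b ×2 used more than once (contraction)
relevant: ✓ — at least one use each (d, b, e)
unrestricted: ✓ — well-typed at B; no restrictions here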